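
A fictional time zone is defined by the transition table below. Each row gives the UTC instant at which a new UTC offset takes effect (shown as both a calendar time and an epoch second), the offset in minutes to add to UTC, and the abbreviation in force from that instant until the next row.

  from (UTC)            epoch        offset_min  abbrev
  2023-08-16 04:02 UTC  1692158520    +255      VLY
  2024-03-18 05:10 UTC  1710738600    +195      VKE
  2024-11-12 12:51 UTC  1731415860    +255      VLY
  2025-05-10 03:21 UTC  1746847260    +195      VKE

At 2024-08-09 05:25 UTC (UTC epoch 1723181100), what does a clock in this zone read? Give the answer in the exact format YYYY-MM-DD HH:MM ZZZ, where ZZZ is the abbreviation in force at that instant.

Query: 2024-08-09 05:25 UTC
Rule 2/4 (VKE, +03:15): 2024-03-18 05:10 UTC ≤ query < 2024-11-12 12:51 UTC
5·60 + 25 + 195 = 520 min
520 = 0·1440 + 520; 520 = 8·60 + 40 → 08:40, same day
→ 2024-08-09 08:40 VKE

2024-08-09 08:40 VKE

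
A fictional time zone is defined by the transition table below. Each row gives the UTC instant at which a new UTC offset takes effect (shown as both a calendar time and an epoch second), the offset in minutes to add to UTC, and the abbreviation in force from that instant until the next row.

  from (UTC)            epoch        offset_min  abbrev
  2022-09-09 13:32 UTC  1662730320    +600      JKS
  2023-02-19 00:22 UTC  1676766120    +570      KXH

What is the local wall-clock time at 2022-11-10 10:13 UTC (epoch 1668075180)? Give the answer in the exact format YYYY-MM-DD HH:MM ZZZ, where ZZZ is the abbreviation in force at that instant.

2022-11-10 20:13 JKS

Query: 2022-11-10 10:13 UTC
Rule 1/2 (JKS, +10:00): 2022-09-09 13:32 UTC ≤ query < 2023-02-19 00:22 UTC
10·60 + 13 + 600 = 1213 min
1213 = 0·1440 + 1213; 1213 = 20·60 + 13 → 20:13, same day
→ 2022-11-10 20:13 JKS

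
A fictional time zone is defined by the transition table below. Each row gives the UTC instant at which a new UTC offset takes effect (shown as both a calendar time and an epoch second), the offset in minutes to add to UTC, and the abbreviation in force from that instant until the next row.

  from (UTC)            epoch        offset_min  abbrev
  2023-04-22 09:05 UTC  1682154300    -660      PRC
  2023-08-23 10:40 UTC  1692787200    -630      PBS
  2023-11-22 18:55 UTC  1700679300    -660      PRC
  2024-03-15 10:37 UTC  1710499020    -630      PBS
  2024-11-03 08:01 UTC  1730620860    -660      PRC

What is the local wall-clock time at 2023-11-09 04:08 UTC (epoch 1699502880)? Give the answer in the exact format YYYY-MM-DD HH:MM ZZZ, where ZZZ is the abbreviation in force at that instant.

Query: 2023-11-09 04:08 UTC
Rule 2/5 (PBS, -10:30): 2023-08-23 10:40 UTC ≤ query < 2023-11-22 18:55 UTC
4·60 + 8 - 630 = -382 min
-382 = -1·1440 + 1058; 1058 = 17·60 + 38 → 17:38, 2023-11-09 - 1 day = 2023-11-08
→ 2023-11-08 17:38 PBS

2023-11-08 17:38 PBS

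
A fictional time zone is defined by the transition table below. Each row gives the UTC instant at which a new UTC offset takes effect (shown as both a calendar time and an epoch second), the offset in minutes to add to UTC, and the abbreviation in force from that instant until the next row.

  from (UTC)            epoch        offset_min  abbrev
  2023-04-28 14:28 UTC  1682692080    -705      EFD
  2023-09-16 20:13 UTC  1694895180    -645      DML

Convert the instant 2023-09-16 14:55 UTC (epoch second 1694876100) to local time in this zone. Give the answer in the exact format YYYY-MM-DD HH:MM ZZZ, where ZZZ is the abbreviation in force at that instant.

2023-09-16 03:10 EFD

Query: 2023-09-16 14:55 UTC
Rule 1/2 (EFD, -11:45): 2023-04-28 14:28 UTC ≤ query < 2023-09-16 20:13 UTC
14·60 + 55 - 705 = 190 min
190 = 0·1440 + 190; 190 = 3·60 + 10 → 03:10, same day
→ 2023-09-16 03:10 EFD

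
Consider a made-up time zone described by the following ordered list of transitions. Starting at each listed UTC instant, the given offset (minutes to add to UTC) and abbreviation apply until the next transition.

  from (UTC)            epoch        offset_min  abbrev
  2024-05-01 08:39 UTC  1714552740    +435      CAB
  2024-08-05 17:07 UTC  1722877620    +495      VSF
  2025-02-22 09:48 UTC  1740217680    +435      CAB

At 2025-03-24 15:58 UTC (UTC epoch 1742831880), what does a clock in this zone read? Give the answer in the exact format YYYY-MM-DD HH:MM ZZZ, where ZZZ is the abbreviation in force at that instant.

2025-03-24 23:13 CAB

Query: 2025-03-24 15:58 UTC
Rule 3/3 (CAB, +07:15): 2025-02-22 09:48 UTC ≤ query < +∞
15·60 + 58 + 435 = 1393 min
1393 = 0·1440 + 1393; 1393 = 23·60 + 13 → 23:13, same day
→ 2025-03-24 23:13 CAB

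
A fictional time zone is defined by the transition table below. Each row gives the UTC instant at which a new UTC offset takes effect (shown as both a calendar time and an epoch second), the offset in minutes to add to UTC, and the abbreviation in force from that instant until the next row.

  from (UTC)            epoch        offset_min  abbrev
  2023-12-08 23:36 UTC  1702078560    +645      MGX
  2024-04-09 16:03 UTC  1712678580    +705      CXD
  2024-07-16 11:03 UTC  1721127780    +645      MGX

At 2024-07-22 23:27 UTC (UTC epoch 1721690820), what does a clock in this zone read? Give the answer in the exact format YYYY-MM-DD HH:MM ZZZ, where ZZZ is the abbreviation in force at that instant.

Query: 2024-07-22 23:27 UTC
Rule 3/3 (MGX, +10:45): 2024-07-16 11:03 UTC ≤ query < +∞
23·60 + 27 + 645 = 2052 min
2052 = 1·1440 + 612; 612 = 10·60 + 12 → 10:12, 2024-07-22 + 1 day = 2024-07-23
→ 2024-07-23 10:12 MGX

2024-07-23 10:12 MGX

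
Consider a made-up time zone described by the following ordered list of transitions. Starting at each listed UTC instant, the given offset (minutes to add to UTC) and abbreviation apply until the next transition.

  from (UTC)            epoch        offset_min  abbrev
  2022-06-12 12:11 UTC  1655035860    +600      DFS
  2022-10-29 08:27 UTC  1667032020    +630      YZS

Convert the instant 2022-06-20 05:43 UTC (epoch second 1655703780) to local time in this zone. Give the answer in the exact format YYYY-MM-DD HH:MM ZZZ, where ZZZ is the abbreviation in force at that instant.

Query: 2022-06-20 05:43 UTC
Rule 1/2 (DFS, +10:00): 2022-06-12 12:11 UTC ≤ query < 2022-10-29 08:27 UTC
5·60 + 43 + 600 = 943 min
943 = 0·1440 + 943; 943 = 15·60 + 43 → 15:43, same day
→ 2022-06-20 15:43 DFS

2022-06-20 15:43 DFS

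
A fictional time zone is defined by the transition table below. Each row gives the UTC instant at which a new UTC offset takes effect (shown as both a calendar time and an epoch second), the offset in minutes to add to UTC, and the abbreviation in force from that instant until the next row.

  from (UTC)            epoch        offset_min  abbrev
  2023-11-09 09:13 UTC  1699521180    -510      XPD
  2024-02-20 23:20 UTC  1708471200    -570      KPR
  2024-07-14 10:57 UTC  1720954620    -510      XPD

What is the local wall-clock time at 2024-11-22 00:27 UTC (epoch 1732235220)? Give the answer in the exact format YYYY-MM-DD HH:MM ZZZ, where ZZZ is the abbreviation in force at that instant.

Query: 2024-11-22 00:27 UTC
Rule 3/3 (XPD, -08:30): 2024-07-14 10:57 UTC ≤ query < +∞
0·60 + 27 - 510 = -483 min
-483 = -1·1440 + 957; 957 = 15·60 + 57 → 15:57, 2024-11-22 - 1 day = 2024-11-21
→ 2024-11-21 15:57 XPD

2024-11-21 15:57 XPD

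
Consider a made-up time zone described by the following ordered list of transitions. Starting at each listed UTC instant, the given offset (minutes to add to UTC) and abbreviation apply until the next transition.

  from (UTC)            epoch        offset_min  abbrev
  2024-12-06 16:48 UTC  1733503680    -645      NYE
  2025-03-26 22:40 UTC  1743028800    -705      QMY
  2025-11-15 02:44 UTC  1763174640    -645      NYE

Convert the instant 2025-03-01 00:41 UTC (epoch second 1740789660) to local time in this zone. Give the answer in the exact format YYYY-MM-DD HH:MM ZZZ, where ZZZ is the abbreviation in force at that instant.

2025-02-28 13:56 NYE

Query: 2025-03-01 00:41 UTC
Rule 1/3 (NYE, -10:45): 2024-12-06 16:48 UTC ≤ query < 2025-03-26 22:40 UTC
0·60 + 41 - 645 = -604 min
-604 = -1·1440 + 836; 836 = 13·60 + 56 → 13:56, 2025-03-01 - 1 day = 2025-02-28
→ 2025-02-28 13:56 NYE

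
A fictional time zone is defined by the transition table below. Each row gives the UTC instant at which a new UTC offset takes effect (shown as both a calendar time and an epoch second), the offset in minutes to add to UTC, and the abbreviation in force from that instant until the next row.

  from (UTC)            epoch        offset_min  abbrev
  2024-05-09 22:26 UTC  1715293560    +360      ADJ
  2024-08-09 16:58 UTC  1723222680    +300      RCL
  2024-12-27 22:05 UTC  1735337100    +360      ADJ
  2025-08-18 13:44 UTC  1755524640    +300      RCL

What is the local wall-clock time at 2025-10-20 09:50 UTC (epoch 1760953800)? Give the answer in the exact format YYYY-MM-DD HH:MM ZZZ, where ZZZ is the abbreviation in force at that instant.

Query: 2025-10-20 09:50 UTC
Rule 4/4 (RCL, +05:00): 2025-08-18 13:44 UTC ≤ query < +∞
9·60 + 50 + 300 = 890 min
890 = 0·1440 + 890; 890 = 14·60 + 50 → 14:50, same day
→ 2025-10-20 14:50 RCL

2025-10-20 14:50 RCL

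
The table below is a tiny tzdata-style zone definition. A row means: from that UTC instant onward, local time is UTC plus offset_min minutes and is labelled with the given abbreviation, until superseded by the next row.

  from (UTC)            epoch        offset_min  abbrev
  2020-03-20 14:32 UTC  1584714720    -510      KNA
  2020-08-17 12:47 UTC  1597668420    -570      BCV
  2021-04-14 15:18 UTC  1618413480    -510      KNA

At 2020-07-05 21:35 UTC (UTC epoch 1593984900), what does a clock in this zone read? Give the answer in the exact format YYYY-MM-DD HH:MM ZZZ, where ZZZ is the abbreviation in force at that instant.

2020-07-05 13:05 KNA

Query: 2020-07-05 21:35 UTC
Rule 1/3 (KNA, -08:30): 2020-03-20 14:32 UTC ≤ query < 2020-08-17 12:47 UTC
21·60 + 35 - 510 = 785 min
785 = 0·1440 + 785; 785 = 13·60 + 5 → 13:05, same day
→ 2020-07-05 13:05 KNA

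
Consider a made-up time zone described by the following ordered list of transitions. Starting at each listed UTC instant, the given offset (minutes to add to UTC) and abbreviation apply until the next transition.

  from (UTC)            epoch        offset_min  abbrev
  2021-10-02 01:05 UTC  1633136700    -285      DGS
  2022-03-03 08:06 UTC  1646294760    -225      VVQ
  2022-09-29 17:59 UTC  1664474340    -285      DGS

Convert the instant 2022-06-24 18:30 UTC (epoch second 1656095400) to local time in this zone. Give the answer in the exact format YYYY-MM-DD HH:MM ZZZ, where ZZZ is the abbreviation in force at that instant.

Query: 2022-06-24 18:30 UTC
Rule 2/3 (VVQ, -03:45): 2022-03-03 08:06 UTC ≤ query < 2022-09-29 17:59 UTC
18·60 + 30 - 225 = 885 min
885 = 0·1440 + 885; 885 = 14·60 + 45 → 14:45, same day
→ 2022-06-24 14:45 VVQ

2022-06-24 14:45 VVQ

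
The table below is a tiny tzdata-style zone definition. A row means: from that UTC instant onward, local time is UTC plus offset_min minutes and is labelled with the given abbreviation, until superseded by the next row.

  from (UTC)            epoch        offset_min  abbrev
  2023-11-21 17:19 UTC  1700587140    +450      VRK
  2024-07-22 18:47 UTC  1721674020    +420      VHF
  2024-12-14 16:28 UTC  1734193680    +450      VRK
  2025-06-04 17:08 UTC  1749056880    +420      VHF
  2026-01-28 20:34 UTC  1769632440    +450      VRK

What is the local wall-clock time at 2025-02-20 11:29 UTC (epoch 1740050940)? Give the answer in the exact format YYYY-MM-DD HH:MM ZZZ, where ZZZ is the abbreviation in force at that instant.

2025-02-20 18:59 VRK

Query: 2025-02-20 11:29 UTC
Rule 3/5 (VRK, +07:30): 2024-12-14 16:28 UTC ≤ query < 2025-06-04 17:08 UTC
11·60 + 29 + 450 = 1139 min
1139 = 0·1440 + 1139; 1139 = 18·60 + 59 → 18:59, same day
→ 2025-02-20 18:59 VRK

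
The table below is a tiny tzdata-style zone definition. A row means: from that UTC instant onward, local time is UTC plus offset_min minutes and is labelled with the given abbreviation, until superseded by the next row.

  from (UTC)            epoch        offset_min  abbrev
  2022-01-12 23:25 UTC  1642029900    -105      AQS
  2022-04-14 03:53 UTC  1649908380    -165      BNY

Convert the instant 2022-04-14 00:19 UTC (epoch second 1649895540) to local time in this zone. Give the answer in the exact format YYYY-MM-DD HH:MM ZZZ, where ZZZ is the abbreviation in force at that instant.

2022-04-13 22:34 AQS

Query: 2022-04-14 00:19 UTC
Rule 1/2 (AQS, -01:45): 2022-01-12 23:25 UTC ≤ query < 2022-04-14 03:53 UTC
0·60 + 19 - 105 = -86 min
-86 = -1·1440 + 1354; 1354 = 22·60 + 34 → 22:34, 2022-04-14 - 1 day = 2022-04-13
→ 2022-04-13 22:34 AQS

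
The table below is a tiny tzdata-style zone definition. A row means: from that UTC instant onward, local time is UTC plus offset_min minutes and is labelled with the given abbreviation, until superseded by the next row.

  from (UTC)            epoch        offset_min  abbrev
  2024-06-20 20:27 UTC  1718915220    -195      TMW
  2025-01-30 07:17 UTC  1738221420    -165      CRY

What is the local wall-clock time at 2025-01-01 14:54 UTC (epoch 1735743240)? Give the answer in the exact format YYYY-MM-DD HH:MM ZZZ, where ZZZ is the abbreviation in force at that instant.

2025-01-01 11:39 TMW

Query: 2025-01-01 14:54 UTC
Rule 1/2 (TMW, -03:15): 2024-06-20 20:27 UTC ≤ query < 2025-01-30 07:17 UTC
14·60 + 54 - 195 = 699 min
699 = 0·1440 + 699; 699 = 11·60 + 39 → 11:39, same day
→ 2025-01-01 11:39 TMW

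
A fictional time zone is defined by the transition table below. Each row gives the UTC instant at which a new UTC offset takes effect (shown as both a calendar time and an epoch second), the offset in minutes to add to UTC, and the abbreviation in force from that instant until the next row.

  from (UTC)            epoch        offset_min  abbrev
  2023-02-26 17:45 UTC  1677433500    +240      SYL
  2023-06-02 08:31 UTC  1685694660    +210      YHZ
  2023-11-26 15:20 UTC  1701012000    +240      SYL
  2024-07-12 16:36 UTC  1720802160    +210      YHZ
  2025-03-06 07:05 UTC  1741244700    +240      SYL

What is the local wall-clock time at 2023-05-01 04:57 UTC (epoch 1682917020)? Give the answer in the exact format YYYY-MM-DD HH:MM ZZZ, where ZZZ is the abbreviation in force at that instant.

Query: 2023-05-01 04:57 UTC
Rule 1/5 (SYL, +04:00): 2023-02-26 17:45 UTC ≤ query < 2023-06-02 08:31 UTC
4·60 + 57 + 240 = 537 min
537 = 0·1440 + 537; 537 = 8·60 + 57 → 08:57, same day
→ 2023-05-01 08:57 SYL

2023-05-01 08:57 SYL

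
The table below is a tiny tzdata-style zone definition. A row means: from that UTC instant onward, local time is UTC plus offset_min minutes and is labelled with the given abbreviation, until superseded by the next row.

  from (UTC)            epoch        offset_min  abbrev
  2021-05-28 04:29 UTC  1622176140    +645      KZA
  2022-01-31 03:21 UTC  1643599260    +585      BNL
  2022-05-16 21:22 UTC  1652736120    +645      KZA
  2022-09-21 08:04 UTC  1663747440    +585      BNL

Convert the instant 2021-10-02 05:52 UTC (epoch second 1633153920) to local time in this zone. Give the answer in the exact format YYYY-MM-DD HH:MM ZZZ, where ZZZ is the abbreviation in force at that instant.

2021-10-02 16:37 KZA

Query: 2021-10-02 05:52 UTC
Rule 1/4 (KZA, +10:45): 2021-05-28 04:29 UTC ≤ query < 2022-01-31 03:21 UTC
5·60 + 52 + 645 = 997 min
997 = 0·1440 + 997; 997 = 16·60 + 37 → 16:37, same day
→ 2021-10-02 16:37 KZA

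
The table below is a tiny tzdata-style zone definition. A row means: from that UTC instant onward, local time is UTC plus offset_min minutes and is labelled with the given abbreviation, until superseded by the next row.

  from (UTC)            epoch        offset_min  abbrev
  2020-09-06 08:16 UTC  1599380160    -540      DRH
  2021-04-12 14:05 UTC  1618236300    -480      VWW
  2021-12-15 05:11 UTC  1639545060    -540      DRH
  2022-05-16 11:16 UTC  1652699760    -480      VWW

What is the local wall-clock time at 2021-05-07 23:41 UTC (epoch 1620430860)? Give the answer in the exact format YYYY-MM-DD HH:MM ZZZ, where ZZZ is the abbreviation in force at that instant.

2021-05-07 15:41 VWW

Query: 2021-05-07 23:41 UTC
Rule 2/4 (VWW, -08:00): 2021-04-12 14:05 UTC ≤ query < 2021-12-15 05:11 UTC
23·60 + 41 - 480 = 941 min
941 = 0·1440 + 941; 941 = 15·60 + 41 → 15:41, same day
→ 2021-05-07 15:41 VWW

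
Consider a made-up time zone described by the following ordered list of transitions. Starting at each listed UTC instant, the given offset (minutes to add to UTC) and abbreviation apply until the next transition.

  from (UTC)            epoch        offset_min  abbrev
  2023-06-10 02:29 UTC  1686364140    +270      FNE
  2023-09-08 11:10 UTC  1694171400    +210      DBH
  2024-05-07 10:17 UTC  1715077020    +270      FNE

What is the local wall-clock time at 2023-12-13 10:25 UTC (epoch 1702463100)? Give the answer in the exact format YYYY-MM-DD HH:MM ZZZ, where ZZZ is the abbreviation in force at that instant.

2023-12-13 13:55 DBH

Query: 2023-12-13 10:25 UTC
Rule 2/3 (DBH, +03:30): 2023-09-08 11:10 UTC ≤ query < 2024-05-07 10:17 UTC
10·60 + 25 + 210 = 835 min
835 = 0·1440 + 835; 835 = 13·60 + 55 → 13:55, same day
→ 2023-12-13 13:55 DBH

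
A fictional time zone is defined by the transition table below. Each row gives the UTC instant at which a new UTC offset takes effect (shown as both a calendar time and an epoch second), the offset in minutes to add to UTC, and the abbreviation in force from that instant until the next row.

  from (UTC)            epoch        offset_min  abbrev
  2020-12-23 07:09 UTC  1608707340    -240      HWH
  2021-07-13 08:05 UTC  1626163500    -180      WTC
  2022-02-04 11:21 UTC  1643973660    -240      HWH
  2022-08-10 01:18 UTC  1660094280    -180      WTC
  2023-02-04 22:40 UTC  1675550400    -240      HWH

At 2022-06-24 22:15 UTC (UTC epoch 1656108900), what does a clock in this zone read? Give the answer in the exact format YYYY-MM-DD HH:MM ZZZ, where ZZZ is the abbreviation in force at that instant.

Query: 2022-06-24 22:15 UTC
Rule 3/5 (HWH, -04:00): 2022-02-04 11:21 UTC ≤ query < 2022-08-10 01:18 UTC
22·60 + 15 - 240 = 1095 min
1095 = 0·1440 + 1095; 1095 = 18·60 + 15 → 18:15, same day
→ 2022-06-24 18:15 HWH

2022-06-24 18:15 HWH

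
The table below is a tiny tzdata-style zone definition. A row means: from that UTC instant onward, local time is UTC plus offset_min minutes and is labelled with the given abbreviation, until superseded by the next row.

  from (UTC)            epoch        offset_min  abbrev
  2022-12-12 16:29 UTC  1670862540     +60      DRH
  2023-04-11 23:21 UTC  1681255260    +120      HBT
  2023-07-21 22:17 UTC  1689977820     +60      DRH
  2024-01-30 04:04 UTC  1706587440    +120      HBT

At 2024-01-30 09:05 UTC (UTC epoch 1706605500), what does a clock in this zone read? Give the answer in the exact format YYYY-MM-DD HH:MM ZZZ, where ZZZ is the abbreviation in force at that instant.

2024-01-30 11:05 HBT

Query: 2024-01-30 09:05 UTC
Rule 4/4 (HBT, +02:00): 2024-01-30 04:04 UTC ≤ query < +∞
9·60 + 5 + 120 = 665 min
665 = 0·1440 + 665; 665 = 11·60 + 5 → 11:05, same day
→ 2024-01-30 11:05 HBT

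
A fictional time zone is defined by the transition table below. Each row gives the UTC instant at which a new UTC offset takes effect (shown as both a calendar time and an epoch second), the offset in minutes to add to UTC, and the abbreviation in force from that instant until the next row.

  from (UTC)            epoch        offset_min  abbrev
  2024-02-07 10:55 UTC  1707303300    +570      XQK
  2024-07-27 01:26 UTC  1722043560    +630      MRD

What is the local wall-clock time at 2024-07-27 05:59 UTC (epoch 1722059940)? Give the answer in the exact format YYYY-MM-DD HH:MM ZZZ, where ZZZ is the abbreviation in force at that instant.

Query: 2024-07-27 05:59 UTC
Rule 2/2 (MRD, +10:30): 2024-07-27 01:26 UTC ≤ query < +∞
5·60 + 59 + 630 = 989 min
989 = 0·1440 + 989; 989 = 16·60 + 29 → 16:29, same day
→ 2024-07-27 16:29 MRD

2024-07-27 16:29 MRD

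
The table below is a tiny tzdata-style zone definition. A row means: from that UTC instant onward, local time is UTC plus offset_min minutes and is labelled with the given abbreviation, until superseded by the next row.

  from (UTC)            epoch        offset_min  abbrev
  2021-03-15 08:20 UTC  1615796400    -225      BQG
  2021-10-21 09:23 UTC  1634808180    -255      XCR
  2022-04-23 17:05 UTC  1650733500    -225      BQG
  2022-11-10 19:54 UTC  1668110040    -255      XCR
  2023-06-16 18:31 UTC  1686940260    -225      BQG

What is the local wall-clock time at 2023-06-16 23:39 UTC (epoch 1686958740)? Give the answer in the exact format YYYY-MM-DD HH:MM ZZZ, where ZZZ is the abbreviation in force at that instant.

Query: 2023-06-16 23:39 UTC
Rule 5/5 (BQG, -03:45): 2023-06-16 18:31 UTC ≤ query < +∞
23·60 + 39 - 225 = 1194 min
1194 = 0·1440 + 1194; 1194 = 19·60 + 54 → 19:54, same day
→ 2023-06-16 19:54 BQG

2023-06-16 19:54 BQG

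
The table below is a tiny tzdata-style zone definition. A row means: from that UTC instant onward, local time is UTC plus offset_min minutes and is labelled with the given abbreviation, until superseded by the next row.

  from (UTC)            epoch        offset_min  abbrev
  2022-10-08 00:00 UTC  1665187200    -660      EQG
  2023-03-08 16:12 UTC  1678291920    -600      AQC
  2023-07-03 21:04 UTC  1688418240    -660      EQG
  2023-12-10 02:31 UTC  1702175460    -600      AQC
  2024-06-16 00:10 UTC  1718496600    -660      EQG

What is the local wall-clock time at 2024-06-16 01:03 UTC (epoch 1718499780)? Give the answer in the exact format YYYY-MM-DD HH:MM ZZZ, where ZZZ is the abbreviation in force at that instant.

2024-06-15 14:03 EQG

Query: 2024-06-16 01:03 UTC
Rule 5/5 (EQG, -11:00): 2024-06-16 00:10 UTC ≤ query < +∞
1·60 + 3 - 660 = -597 min
-597 = -1·1440 + 843; 843 = 14·60 + 3 → 14:03, 2024-06-16 - 1 day = 2024-06-15
→ 2024-06-15 14:03 EQG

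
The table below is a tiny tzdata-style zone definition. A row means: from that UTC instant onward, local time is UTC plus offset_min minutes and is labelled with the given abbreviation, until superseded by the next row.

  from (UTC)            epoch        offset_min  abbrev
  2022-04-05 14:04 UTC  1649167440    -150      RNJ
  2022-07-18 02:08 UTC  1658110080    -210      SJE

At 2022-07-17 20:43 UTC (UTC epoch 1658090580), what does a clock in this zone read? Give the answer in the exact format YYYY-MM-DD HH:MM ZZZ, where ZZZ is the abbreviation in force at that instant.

Query: 2022-07-17 20:43 UTC
Rule 1/2 (RNJ, -02:30): 2022-04-05 14:04 UTC ≤ query < 2022-07-18 02:08 UTC
20·60 + 43 - 150 = 1093 min
1093 = 0·1440 + 1093; 1093 = 18·60 + 13 → 18:13, same day
→ 2022-07-17 18:13 RNJ

2022-07-17 18:13 RNJ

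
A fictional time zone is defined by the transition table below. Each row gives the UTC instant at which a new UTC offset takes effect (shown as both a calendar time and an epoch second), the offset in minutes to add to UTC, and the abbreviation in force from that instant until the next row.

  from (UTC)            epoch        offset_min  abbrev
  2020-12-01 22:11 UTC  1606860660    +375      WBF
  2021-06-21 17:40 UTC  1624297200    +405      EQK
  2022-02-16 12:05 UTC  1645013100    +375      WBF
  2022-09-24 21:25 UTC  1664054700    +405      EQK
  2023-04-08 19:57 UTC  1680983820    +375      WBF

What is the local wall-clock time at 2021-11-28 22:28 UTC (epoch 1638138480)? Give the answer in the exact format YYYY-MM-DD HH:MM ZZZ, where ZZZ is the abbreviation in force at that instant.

2021-11-29 05:13 EQK

Query: 2021-11-28 22:28 UTC
Rule 2/5 (EQK, +06:45): 2021-06-21 17:40 UTC ≤ query < 2022-02-16 12:05 UTC
22·60 + 28 + 405 = 1753 min
1753 = 1·1440 + 313; 313 = 5·60 + 13 → 05:13, 2021-11-28 + 1 day = 2021-11-29
→ 2021-11-29 05:13 EQK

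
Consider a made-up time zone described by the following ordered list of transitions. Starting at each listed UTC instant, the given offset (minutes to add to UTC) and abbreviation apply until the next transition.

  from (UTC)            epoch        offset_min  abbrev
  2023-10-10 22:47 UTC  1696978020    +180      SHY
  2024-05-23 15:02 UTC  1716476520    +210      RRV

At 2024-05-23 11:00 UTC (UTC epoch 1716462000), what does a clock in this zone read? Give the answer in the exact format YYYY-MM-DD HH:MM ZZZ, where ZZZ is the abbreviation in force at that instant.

2024-05-23 14:00 SHY

Query: 2024-05-23 11:00 UTC
Rule 1/2 (SHY, +03:00): 2023-10-10 22:47 UTC ≤ query < 2024-05-23 15:02 UTC
11·60 + 0 + 180 = 840 min
840 = 0·1440 + 840; 840 = 14·60 + 0 → 14:00, same day
→ 2024-05-23 14:00 SHY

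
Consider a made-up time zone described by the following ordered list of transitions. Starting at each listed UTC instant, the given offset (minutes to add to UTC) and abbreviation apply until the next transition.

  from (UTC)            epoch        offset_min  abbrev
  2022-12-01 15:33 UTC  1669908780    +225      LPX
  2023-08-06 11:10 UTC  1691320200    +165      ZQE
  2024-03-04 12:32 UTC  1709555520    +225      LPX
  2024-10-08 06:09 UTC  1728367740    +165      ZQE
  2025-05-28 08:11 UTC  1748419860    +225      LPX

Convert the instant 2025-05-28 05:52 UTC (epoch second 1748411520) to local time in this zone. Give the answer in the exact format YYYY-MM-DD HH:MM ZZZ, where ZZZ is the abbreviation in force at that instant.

2025-05-28 08:37 ZQE

Query: 2025-05-28 05:52 UTC
Rule 4/5 (ZQE, +02:45): 2024-10-08 06:09 UTC ≤ query < 2025-05-28 08:11 UTC
5·60 + 52 + 165 = 517 min
517 = 0·1440 + 517; 517 = 8·60 + 37 → 08:37, same day
→ 2025-05-28 08:37 ZQE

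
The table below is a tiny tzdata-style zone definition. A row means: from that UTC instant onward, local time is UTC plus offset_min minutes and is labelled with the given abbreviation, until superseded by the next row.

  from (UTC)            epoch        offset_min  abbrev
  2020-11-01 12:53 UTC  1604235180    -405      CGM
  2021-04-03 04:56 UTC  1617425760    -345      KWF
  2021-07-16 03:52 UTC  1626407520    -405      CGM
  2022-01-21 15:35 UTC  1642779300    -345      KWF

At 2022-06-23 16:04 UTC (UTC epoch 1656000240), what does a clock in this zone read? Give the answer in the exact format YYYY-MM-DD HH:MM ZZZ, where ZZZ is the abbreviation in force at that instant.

2022-06-23 10:19 KWF

Query: 2022-06-23 16:04 UTC
Rule 4/4 (KWF, -05:45): 2022-01-21 15:35 UTC ≤ query < +∞
16·60 + 4 - 345 = 619 min
619 = 0·1440 + 619; 619 = 10·60 + 19 → 10:19, same day
→ 2022-06-23 10:19 KWF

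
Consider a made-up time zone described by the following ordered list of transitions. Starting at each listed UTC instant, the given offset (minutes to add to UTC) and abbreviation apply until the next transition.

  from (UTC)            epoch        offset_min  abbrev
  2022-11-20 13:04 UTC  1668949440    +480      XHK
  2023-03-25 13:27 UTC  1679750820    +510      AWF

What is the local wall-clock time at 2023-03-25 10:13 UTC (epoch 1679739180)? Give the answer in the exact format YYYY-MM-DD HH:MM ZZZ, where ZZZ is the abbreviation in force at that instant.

Query: 2023-03-25 10:13 UTC
Rule 1/2 (XHK, +08:00): 2022-11-20 13:04 UTC ≤ query < 2023-03-25 13:27 UTC
10·60 + 13 + 480 = 1093 min
1093 = 0·1440 + 1093; 1093 = 18·60 + 13 → 18:13, same day
→ 2023-03-25 18:13 XHK

2023-03-25 18:13 XHK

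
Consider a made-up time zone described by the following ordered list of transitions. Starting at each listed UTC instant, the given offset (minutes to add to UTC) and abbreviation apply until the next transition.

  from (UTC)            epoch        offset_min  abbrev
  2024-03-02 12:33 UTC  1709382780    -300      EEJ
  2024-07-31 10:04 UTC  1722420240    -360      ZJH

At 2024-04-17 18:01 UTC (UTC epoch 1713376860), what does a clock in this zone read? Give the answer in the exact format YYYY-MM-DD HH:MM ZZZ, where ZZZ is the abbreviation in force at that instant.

Query: 2024-04-17 18:01 UTC
Rule 1/2 (EEJ, -05:00): 2024-03-02 12:33 UTC ≤ query < 2024-07-31 10:04 UTC
18·60 + 1 - 300 = 781 min
781 = 0·1440 + 781; 781 = 13·60 + 1 → 13:01, same day
→ 2024-04-17 13:01 EEJ

2024-04-17 13:01 EEJ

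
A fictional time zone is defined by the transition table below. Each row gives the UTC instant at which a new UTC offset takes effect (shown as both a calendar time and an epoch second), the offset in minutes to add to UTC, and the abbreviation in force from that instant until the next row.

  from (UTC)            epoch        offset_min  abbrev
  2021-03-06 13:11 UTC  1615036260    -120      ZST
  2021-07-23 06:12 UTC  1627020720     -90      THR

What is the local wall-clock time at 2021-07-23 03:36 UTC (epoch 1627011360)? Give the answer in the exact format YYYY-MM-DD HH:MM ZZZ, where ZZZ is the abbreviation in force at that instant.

Query: 2021-07-23 03:36 UTC
Rule 1/2 (ZST, -02:00): 2021-03-06 13:11 UTC ≤ query < 2021-07-23 06:12 UTC
3·60 + 36 - 120 = 96 min
96 = 0·1440 + 96; 96 = 1·60 + 36 → 01:36, same day
→ 2021-07-23 01:36 ZST

2021-07-23 01:36 ZST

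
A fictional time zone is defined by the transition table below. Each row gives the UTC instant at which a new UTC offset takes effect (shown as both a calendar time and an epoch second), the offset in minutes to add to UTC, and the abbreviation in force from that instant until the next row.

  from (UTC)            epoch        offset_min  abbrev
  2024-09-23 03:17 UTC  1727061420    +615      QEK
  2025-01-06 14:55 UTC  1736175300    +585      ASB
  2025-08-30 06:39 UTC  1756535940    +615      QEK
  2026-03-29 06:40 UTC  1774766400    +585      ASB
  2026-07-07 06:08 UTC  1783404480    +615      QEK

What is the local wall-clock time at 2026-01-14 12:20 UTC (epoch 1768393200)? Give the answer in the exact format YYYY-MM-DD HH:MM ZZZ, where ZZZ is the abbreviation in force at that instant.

2026-01-14 22:35 QEK

Query: 2026-01-14 12:20 UTC
Rule 3/5 (QEK, +10:15): 2025-08-30 06:39 UTC ≤ query < 2026-03-29 06:40 UTC
12·60 + 20 + 615 = 1355 min
1355 = 0·1440 + 1355; 1355 = 22·60 + 35 → 22:35, same day
→ 2026-01-14 22:35 QEK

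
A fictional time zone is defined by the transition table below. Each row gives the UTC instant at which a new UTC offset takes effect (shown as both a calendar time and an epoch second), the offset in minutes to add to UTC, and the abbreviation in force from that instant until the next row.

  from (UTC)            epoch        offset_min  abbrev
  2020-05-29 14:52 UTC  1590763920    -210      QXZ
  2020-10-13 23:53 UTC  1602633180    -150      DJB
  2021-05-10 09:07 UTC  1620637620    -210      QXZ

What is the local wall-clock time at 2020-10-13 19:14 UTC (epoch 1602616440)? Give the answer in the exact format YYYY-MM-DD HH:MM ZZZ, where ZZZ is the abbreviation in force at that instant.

Query: 2020-10-13 19:14 UTC
Rule 1/3 (QXZ, -03:30): 2020-05-29 14:52 UTC ≤ query < 2020-10-13 23:53 UTC
19·60 + 14 - 210 = 944 min
944 = 0·1440 + 944; 944 = 15·60 + 44 → 15:44, same day
→ 2020-10-13 15:44 QXZ

2020-10-13 15:44 QXZ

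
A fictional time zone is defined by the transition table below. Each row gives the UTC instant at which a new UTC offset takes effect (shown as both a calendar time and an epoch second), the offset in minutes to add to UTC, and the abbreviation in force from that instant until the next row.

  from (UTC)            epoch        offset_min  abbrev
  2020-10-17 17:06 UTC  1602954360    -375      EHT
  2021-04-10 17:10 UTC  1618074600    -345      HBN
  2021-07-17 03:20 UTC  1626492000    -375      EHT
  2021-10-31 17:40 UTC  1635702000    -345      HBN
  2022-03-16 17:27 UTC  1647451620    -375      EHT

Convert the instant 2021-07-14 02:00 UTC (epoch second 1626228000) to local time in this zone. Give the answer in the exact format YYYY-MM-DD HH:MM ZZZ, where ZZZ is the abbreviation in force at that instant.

2021-07-13 20:15 HBN

Query: 2021-07-14 02:00 UTC
Rule 2/5 (HBN, -05:45): 2021-04-10 17:10 UTC ≤ query < 2021-07-17 03:20 UTC
2·60 + 0 - 345 = -225 min
-225 = -1·1440 + 1215; 1215 = 20·60 + 15 → 20:15, 2021-07-14 - 1 day = 2021-07-13
→ 2021-07-13 20:15 HBN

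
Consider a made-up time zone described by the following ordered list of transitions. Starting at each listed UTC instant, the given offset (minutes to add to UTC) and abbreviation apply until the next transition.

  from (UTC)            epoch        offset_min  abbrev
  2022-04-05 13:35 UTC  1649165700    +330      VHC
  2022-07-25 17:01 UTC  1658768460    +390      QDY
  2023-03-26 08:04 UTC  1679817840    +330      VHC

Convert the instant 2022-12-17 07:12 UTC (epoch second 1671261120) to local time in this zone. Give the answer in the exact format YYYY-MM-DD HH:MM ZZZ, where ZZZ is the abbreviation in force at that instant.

2022-12-17 13:42 QDY

Query: 2022-12-17 07:12 UTC
Rule 2/3 (QDY, +06:30): 2022-07-25 17:01 UTC ≤ query < 2023-03-26 08:04 UTC
7·60 + 12 + 390 = 822 min
822 = 0·1440 + 822; 822 = 13·60 + 42 → 13:42, same day
→ 2022-12-17 13:42 QDY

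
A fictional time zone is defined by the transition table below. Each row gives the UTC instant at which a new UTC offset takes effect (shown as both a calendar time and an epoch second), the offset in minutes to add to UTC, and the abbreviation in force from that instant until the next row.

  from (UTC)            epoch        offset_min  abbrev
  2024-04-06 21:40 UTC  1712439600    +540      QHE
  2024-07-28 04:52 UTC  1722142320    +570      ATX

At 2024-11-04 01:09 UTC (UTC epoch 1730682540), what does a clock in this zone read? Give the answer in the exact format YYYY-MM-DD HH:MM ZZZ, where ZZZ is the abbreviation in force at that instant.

Query: 2024-11-04 01:09 UTC
Rule 2/2 (ATX, +09:30): 2024-07-28 04:52 UTC ≤ query < +∞
1·60 + 9 + 570 = 639 min
639 = 0·1440 + 639; 639 = 10·60 + 39 → 10:39, same day
→ 2024-11-04 10:39 ATX

2024-11-04 10:39 ATX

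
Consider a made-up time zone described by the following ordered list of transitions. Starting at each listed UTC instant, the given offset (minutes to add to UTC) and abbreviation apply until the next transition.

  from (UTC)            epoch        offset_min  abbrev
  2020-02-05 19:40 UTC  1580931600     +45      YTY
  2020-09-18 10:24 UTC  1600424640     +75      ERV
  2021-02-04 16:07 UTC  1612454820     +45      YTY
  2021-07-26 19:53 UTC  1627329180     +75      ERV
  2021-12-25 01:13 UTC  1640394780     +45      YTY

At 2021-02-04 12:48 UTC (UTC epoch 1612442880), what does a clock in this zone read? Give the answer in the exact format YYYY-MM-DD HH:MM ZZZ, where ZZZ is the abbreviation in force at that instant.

2021-02-04 14:03 ERV

Query: 2021-02-04 12:48 UTC
Rule 2/5 (ERV, +01:15): 2020-09-18 10:24 UTC ≤ query < 2021-02-04 16:07 UTC
12·60 + 48 + 75 = 843 min
843 = 0·1440 + 843; 843 = 14·60 + 3 → 14:03, same day
→ 2021-02-04 14:03 ERV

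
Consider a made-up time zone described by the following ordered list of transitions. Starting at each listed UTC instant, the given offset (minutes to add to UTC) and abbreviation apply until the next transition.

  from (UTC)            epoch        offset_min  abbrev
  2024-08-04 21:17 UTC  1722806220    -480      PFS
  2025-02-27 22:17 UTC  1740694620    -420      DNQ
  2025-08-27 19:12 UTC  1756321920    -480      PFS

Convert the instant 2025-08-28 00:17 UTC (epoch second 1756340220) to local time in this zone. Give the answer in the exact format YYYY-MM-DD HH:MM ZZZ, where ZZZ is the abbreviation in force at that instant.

Query: 2025-08-28 00:17 UTC
Rule 3/3 (PFS, -08:00): 2025-08-27 19:12 UTC ≤ query < +∞
0·60 + 17 - 480 = -463 min
-463 = -1·1440 + 977; 977 = 16·60 + 17 → 16:17, 2025-08-28 - 1 day = 2025-08-27
→ 2025-08-27 16:17 PFS

2025-08-27 16:17 PFS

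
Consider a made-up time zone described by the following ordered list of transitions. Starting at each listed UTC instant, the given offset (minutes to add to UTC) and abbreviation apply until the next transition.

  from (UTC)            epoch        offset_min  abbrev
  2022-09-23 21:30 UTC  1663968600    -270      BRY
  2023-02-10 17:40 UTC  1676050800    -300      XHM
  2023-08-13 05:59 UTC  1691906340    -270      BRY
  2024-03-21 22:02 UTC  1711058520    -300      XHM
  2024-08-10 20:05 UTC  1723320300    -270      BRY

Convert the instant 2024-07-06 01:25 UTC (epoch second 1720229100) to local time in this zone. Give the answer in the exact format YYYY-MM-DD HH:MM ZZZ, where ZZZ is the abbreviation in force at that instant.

Query: 2024-07-06 01:25 UTC
Rule 4/5 (XHM, -05:00): 2024-03-21 22:02 UTC ≤ query < 2024-08-10 20:05 UTC
1·60 + 25 - 300 = -215 min
-215 = -1·1440 + 1225; 1225 = 20·60 + 25 → 20:25, 2024-07-06 - 1 day = 2024-07-05
→ 2024-07-05 20:25 XHM

2024-07-05 20:25 XHM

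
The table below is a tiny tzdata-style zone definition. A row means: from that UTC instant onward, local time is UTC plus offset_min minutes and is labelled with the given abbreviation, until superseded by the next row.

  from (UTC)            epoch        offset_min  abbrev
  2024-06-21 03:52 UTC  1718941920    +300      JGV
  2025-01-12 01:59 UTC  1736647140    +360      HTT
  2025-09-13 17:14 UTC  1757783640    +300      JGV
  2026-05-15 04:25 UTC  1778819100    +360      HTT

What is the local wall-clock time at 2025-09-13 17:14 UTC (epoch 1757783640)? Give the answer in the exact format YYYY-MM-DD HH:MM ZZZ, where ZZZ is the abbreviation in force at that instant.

Query: 2025-09-13 17:14 UTC
Rule 3/4 (JGV, +05:00): 2025-09-13 17:14 UTC ≤ query < 2026-05-15 04:25 UTC
17·60 + 14 + 300 = 1334 min
1334 = 0·1440 + 1334; 1334 = 22·60 + 14 → 22:14, same day
→ 2025-09-13 22:14 JGV

2025-09-13 22:14 JGV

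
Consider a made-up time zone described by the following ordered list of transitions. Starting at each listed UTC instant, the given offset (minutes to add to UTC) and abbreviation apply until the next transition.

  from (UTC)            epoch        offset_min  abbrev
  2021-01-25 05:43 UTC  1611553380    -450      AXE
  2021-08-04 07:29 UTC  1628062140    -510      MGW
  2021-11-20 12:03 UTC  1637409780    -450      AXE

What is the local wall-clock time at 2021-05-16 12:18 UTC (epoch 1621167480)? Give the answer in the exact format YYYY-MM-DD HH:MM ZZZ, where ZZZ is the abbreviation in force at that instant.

Query: 2021-05-16 12:18 UTC
Rule 1/3 (AXE, -07:30): 2021-01-25 05:43 UTC ≤ query < 2021-08-04 07:29 UTC
12·60 + 18 - 450 = 288 min
288 = 0·1440 + 288; 288 = 4·60 + 48 → 04:48, same day
→ 2021-05-16 04:48 AXE

2021-05-16 04:48 AXE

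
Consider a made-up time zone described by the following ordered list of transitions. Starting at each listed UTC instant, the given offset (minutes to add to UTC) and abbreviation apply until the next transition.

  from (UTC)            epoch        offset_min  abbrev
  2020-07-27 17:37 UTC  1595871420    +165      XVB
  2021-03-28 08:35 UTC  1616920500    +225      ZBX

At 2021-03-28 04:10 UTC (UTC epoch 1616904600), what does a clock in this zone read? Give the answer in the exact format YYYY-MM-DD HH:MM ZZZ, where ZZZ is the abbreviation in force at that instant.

2021-03-28 06:55 XVB

Query: 2021-03-28 04:10 UTC
Rule 1/2 (XVB, +02:45): 2020-07-27 17:37 UTC ≤ query < 2021-03-28 08:35 UTC
4·60 + 10 + 165 = 415 min
415 = 0·1440 + 415; 415 = 6·60 + 55 → 06:55, same day
→ 2021-03-28 06:55 XVB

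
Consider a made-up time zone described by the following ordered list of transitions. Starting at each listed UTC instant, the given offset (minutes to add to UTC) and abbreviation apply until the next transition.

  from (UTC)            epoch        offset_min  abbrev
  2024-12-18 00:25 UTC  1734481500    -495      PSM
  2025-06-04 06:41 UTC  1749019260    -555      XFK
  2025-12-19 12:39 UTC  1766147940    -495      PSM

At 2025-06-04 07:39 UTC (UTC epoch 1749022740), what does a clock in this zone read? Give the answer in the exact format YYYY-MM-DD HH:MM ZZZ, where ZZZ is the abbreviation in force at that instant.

2025-06-03 22:24 XFK

Query: 2025-06-04 07:39 UTC
Rule 2/3 (XFK, -09:15): 2025-06-04 06:41 UTC ≤ query < 2025-12-19 12:39 UTC
7·60 + 39 - 555 = -96 min
-96 = -1·1440 + 1344; 1344 = 22·60 + 24 → 22:24, 2025-06-04 - 1 day = 2025-06-03
→ 2025-06-03 22:24 XFK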